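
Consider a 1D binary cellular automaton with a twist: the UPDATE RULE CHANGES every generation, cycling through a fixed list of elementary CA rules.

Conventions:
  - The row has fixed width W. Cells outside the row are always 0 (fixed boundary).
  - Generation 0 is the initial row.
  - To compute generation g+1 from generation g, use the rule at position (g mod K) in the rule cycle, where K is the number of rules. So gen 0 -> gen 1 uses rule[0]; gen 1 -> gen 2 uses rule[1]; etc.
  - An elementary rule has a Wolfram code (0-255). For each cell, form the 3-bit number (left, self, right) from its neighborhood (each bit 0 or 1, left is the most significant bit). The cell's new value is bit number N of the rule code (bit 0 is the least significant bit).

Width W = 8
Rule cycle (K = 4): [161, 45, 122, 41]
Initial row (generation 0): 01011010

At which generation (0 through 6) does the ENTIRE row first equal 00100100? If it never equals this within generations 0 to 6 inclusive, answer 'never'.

Gen 0: 01011010
Gen 1 (rule 161): 00100100
Gen 2 (rule 45): 10100101
Gen 3 (rule 122): 01011010
Gen 4 (rule 41): 00110100
Gen 5 (rule 161): 10001001
Gen 6 (rule 45): 10101001

Answer: 1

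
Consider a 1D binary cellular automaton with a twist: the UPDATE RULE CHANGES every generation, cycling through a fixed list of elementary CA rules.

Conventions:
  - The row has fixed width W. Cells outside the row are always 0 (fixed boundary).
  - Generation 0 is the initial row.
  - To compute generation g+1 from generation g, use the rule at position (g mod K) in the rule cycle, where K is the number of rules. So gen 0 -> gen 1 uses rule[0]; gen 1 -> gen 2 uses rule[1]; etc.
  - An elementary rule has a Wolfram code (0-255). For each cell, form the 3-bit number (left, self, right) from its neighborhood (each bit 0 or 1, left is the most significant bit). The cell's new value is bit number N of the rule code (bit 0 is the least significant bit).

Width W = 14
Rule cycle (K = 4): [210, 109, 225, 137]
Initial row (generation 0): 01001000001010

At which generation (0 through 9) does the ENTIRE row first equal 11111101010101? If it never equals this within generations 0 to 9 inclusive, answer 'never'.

Gen 0: 01001000001010
Gen 1 (rule 210): 10110100010001
Gen 2 (rule 109): 11111101010101
Gen 3 (rule 225): 01111110101010
Gen 4 (rule 137): 01111100000000
Gen 5 (rule 210): 10111110000000
Gen 6 (rule 109): 11100010111111
Gen 7 (rule 225): 01101001011111
Gen 8 (rule 137): 01000000011110
Gen 9 (rule 210): 10100000101111

Answer: 2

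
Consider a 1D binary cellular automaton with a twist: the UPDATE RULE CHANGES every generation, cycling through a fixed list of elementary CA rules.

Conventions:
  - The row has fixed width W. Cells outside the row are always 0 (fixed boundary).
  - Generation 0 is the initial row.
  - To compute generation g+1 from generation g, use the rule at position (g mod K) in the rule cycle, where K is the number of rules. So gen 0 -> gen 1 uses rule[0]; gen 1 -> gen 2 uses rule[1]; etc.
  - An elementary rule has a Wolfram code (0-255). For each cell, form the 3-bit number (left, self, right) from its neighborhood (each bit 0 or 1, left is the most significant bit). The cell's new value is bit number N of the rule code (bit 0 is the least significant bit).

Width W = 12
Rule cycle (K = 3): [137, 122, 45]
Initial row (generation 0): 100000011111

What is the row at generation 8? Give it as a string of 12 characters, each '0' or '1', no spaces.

Gen 0: 100000011111
Gen 1 (rule 137): 001111011110
Gen 2 (rule 122): 011001110011
Gen 3 (rule 45): 010001000010
Gen 4 (rule 137): 000100011000
Gen 5 (rule 122): 001010111100
Gen 6 (rule 45): 101111100001
Gen 7 (rule 137): 001111001100
Gen 8 (rule 122): 011001111110

Answer: 011001111110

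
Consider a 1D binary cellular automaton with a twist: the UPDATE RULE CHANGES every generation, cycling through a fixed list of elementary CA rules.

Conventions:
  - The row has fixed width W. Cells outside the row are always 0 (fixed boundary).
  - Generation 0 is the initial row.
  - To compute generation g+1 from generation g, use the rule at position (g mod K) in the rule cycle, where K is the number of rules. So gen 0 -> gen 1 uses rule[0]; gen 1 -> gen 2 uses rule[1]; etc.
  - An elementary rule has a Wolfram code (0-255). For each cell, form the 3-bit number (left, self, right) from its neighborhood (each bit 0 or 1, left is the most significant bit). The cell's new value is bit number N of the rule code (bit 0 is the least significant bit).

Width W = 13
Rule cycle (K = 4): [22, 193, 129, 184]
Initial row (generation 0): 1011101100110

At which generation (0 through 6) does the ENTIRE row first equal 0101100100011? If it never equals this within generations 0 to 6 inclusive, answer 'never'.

Answer: 6

Derivation:
Gen 0: 1011101100110
Gen 1 (rule 22): 1000000011001
Gen 2 (rule 193): 0011111001000
Gen 3 (rule 129): 1001110000011
Gen 4 (rule 184): 0101101000010
Gen 5 (rule 22): 1100001100111
Gen 6 (rule 193): 0101100100011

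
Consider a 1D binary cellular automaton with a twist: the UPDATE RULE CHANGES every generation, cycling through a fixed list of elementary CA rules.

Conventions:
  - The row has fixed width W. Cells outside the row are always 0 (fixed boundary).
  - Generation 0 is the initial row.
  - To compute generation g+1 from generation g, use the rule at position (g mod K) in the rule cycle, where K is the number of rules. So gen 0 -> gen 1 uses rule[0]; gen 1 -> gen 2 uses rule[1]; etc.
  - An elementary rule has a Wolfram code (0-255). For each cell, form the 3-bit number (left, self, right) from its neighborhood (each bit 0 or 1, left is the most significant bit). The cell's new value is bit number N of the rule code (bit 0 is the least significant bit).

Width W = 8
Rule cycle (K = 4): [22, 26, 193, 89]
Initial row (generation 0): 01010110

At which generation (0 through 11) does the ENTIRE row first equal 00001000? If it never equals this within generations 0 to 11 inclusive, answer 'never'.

Answer: 10

Derivation:
Gen 0: 01010110
Gen 1 (rule 22): 11010001
Gen 2 (rule 26): 10001010
Gen 3 (rule 193): 00100000
Gen 4 (rule 89): 10011111
Gen 5 (rule 22): 11100000
Gen 6 (rule 26): 10010000
Gen 7 (rule 193): 00000111
Gen 8 (rule 89): 11110101
Gen 9 (rule 22): 00000101
Gen 10 (rule 26): 00001000
Gen 11 (rule 193): 11100011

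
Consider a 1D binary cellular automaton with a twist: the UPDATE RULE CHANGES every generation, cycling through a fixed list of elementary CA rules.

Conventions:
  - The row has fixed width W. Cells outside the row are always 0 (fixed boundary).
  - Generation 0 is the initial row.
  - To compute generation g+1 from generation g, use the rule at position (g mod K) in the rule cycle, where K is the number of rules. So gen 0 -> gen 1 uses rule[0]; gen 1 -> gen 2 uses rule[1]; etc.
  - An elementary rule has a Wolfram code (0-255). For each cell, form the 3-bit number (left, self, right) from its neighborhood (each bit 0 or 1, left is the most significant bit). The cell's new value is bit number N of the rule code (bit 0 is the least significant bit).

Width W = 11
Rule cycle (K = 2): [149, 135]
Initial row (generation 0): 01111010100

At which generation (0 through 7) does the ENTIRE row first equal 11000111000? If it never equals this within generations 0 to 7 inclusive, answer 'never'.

Answer: 4

Derivation:
Gen 0: 01111010100
Gen 1 (rule 149): 00110010111
Gen 2 (rule 135): 11000110010
Gen 3 (rule 149): 00110001011
Gen 4 (rule 135): 11000111000
Gen 5 (rule 149): 00110010111
Gen 6 (rule 135): 11000110010
Gen 7 (rule 149): 00110001011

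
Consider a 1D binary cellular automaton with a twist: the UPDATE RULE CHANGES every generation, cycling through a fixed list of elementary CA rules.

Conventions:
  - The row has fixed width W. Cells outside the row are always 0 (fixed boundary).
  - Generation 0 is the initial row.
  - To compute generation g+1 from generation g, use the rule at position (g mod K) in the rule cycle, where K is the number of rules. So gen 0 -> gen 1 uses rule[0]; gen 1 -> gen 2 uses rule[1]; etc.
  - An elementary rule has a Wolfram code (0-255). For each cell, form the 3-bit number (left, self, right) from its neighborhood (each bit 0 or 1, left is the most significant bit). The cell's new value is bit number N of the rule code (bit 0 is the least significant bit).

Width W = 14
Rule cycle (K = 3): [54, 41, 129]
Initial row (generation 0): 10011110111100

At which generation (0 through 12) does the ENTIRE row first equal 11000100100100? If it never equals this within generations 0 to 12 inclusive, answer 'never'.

Gen 0: 10011110111100
Gen 1 (rule 54): 11100001000010
Gen 2 (rule 41): 10001100011000
Gen 3 (rule 129): 00100001000011
Gen 4 (rule 54): 01110011100100
Gen 5 (rule 41): 01000010000001
Gen 6 (rule 129): 00011000111100
Gen 7 (rule 54): 00100101000010
Gen 8 (rule 41): 10000010011000
Gen 9 (rule 129): 00111000000011
Gen 10 (rule 54): 01000100000100
Gen 11 (rule 41): 00010001110001
Gen 12 (rule 129): 11000100100100

Answer: 12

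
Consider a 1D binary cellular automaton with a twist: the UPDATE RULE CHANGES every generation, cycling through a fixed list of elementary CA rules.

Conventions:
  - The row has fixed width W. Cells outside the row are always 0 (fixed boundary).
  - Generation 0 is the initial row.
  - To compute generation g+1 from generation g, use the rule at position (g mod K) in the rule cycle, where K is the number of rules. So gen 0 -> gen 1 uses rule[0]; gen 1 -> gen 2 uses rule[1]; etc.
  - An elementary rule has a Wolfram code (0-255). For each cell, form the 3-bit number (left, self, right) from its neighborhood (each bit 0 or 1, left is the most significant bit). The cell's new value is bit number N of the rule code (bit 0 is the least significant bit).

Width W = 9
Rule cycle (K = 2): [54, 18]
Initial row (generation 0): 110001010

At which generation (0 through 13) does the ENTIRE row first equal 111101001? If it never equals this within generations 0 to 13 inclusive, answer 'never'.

Answer: never

Derivation:
Gen 0: 110001010
Gen 1 (rule 54): 001011111
Gen 2 (rule 18): 010000000
Gen 3 (rule 54): 111000000
Gen 4 (rule 18): 000100000
Gen 5 (rule 54): 001110000
Gen 6 (rule 18): 010001000
Gen 7 (rule 54): 111011100
Gen 8 (rule 18): 000000010
Gen 9 (rule 54): 000000111
Gen 10 (rule 18): 000001000
Gen 11 (rule 54): 000011100
Gen 12 (rule 18): 000100010
Gen 13 (rule 54): 001110111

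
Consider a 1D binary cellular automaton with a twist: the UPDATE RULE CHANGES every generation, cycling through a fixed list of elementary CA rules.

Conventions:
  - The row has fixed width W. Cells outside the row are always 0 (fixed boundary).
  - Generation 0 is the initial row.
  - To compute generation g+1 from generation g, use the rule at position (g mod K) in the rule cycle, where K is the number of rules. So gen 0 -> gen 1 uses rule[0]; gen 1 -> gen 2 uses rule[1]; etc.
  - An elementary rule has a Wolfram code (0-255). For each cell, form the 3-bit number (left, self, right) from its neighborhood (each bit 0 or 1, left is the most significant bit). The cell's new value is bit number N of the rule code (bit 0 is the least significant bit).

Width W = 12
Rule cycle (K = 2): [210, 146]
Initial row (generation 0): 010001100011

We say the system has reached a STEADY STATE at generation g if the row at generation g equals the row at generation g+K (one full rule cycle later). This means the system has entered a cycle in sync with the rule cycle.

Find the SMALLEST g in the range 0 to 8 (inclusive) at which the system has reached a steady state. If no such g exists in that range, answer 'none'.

Answer: 2

Derivation:
Gen 0: 010001100011
Gen 1 (rule 210): 101010110101
Gen 2 (rule 146): 000000000000
Gen 3 (rule 210): 000000000000
Gen 4 (rule 146): 000000000000
Gen 5 (rule 210): 000000000000
Gen 6 (rule 146): 000000000000
Gen 7 (rule 210): 000000000000
Gen 8 (rule 146): 000000000000
Gen 9 (rule 210): 000000000000
Gen 10 (rule 146): 000000000000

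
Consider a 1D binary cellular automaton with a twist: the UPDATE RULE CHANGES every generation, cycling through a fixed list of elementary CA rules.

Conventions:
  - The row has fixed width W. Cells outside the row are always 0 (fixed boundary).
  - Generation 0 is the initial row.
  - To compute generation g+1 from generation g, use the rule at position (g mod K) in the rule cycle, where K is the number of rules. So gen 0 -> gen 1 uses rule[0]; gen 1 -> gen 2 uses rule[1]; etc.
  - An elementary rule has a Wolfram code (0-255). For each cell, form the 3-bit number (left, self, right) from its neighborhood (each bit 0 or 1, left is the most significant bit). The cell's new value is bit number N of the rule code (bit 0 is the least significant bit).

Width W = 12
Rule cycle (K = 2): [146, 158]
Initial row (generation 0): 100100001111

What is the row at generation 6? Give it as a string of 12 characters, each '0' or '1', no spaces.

Answer: 111101011100

Derivation:
Gen 0: 100100001111
Gen 1 (rule 146): 011010010110
Gen 2 (rule 158): 110011110101
Gen 3 (rule 146): 001101100000
Gen 4 (rule 158): 011001010000
Gen 5 (rule 146): 100110001000
Gen 6 (rule 158): 111101011100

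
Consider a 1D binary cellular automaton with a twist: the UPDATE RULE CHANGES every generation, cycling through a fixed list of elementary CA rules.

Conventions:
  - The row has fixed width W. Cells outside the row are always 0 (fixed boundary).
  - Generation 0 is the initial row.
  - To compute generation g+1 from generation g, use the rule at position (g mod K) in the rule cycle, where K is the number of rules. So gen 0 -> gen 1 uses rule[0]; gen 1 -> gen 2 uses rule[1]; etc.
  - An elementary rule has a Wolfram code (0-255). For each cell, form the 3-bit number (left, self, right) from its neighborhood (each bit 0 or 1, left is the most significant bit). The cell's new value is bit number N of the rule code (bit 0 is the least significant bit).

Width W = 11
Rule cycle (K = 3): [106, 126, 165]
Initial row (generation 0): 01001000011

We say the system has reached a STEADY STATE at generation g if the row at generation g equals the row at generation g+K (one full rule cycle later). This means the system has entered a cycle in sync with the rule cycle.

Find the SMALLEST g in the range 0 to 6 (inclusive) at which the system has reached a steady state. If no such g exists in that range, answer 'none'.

Gen 0: 01001000011
Gen 1 (rule 106): 10010000111
Gen 2 (rule 126): 11111001101
Gen 3 (rule 165): 01110000011
Gen 4 (rule 106): 11010000111
Gen 5 (rule 126): 11111001101
Gen 6 (rule 165): 01110000011
Gen 7 (rule 106): 11010000111
Gen 8 (rule 126): 11111001101
Gen 9 (rule 165): 01110000011

Answer: 2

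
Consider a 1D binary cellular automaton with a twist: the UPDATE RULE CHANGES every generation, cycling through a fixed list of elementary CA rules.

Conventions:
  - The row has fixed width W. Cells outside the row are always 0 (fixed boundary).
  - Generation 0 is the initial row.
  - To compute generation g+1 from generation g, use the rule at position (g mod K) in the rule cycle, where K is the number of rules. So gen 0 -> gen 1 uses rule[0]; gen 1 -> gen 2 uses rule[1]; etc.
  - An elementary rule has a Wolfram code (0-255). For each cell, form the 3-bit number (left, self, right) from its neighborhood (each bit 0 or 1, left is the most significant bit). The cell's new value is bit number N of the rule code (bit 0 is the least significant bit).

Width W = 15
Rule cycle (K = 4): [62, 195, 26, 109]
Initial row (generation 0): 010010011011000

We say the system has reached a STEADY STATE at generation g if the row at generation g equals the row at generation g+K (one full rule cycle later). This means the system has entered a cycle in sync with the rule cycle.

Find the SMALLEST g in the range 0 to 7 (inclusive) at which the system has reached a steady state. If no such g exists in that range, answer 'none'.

Answer: none

Derivation:
Gen 0: 010010011011000
Gen 1 (rule 62): 111111110110100
Gen 2 (rule 195): 011111110010001
Gen 3 (rule 26): 110000001101010
Gen 4 (rule 109): 110111101111110
Gen 5 (rule 62): 101100011000001
Gen 6 (rule 195): 000101101011110
Gen 7 (rule 26): 001001000010001
Gen 8 (rule 109): 101001011010101
Gen 9 (rule 62): 111111110111111
Gen 10 (rule 195): 011111110011111
Gen 11 (rule 26): 110000001110000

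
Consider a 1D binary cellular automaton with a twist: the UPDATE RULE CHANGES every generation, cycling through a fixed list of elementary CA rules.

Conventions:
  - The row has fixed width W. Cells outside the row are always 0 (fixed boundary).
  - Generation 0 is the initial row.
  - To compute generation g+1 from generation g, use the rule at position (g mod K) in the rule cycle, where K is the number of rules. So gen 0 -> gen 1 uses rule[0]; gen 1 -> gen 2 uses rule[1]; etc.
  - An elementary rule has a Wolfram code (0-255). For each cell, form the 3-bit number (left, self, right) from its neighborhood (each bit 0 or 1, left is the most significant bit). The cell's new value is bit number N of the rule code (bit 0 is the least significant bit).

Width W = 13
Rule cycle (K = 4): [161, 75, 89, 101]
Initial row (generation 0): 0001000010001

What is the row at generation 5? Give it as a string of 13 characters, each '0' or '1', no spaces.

Answer: 0010000000010

Derivation:
Gen 0: 0001000010001
Gen 1 (rule 161): 1100011000100
Gen 2 (rule 75): 1101111011001
Gen 3 (rule 89): 1101001011100
Gen 4 (rule 101): 0111001100101
Gen 5 (rule 161): 0010000000010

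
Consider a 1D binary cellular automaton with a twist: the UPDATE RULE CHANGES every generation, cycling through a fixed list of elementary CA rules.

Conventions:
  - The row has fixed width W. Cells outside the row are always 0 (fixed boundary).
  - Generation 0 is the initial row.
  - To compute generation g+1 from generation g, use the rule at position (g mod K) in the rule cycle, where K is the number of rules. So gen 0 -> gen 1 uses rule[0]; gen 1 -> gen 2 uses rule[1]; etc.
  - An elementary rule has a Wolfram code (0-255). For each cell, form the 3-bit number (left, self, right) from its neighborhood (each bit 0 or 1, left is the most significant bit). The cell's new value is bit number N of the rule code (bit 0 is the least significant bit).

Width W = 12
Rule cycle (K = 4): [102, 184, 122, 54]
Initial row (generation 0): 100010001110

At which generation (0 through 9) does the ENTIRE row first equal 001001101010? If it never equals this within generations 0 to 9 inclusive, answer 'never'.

Answer: never

Derivation:
Gen 0: 100010001110
Gen 1 (rule 102): 100110010010
Gen 2 (rule 184): 010101001001
Gen 3 (rule 122): 101010110110
Gen 4 (rule 54): 111111001001
Gen 5 (rule 102): 000001011011
Gen 6 (rule 184): 000000110110
Gen 7 (rule 122): 000001111111
Gen 8 (rule 54): 000010000000
Gen 9 (rule 102): 000110000000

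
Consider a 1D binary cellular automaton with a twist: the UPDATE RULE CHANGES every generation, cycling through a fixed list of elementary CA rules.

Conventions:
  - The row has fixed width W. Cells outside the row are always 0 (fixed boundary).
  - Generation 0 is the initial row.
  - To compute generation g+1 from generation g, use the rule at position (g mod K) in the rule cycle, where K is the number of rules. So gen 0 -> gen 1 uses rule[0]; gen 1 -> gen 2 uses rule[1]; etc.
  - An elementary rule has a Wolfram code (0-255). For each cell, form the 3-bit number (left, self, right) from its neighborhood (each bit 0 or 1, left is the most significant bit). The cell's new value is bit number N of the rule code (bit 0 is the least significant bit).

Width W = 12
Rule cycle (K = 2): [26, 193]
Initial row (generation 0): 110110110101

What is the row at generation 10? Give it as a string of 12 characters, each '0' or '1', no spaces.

Answer: 000000000010

Derivation:
Gen 0: 110110110101
Gen 1 (rule 26): 100100100000
Gen 2 (rule 193): 000000001111
Gen 3 (rule 26): 000000011000
Gen 4 (rule 193): 111111001011
Gen 5 (rule 26): 100000110010
Gen 6 (rule 193): 001110010000
Gen 7 (rule 26): 011001101000
Gen 8 (rule 193): 001000100011
Gen 9 (rule 26): 010101010110
Gen 10 (rule 193): 000000000010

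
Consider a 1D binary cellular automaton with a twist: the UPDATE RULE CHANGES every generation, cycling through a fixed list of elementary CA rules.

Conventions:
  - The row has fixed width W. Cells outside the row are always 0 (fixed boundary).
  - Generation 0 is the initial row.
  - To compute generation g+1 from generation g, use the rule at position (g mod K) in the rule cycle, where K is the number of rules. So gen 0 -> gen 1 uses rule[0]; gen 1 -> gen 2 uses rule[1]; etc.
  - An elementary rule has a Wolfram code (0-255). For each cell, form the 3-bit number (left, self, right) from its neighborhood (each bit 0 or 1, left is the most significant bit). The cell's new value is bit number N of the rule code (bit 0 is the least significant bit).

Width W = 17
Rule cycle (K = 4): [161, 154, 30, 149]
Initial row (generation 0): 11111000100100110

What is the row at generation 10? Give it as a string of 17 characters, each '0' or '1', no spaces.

Gen 0: 11111000100100110
Gen 1 (rule 161): 01110010000000000
Gen 2 (rule 154): 11101101000000000
Gen 3 (rule 30): 10001001100000000
Gen 4 (rule 149): 11101100011111111
Gen 5 (rule 161): 01010001001111110
Gen 6 (rule 154): 10001010111111101
Gen 7 (rule 30): 11011010100000001
Gen 8 (rule 149): 00000010111111101
Gen 9 (rule 161): 11111001011111010
Gen 10 (rule 154): 11110110011110001

Answer: 11110110011110001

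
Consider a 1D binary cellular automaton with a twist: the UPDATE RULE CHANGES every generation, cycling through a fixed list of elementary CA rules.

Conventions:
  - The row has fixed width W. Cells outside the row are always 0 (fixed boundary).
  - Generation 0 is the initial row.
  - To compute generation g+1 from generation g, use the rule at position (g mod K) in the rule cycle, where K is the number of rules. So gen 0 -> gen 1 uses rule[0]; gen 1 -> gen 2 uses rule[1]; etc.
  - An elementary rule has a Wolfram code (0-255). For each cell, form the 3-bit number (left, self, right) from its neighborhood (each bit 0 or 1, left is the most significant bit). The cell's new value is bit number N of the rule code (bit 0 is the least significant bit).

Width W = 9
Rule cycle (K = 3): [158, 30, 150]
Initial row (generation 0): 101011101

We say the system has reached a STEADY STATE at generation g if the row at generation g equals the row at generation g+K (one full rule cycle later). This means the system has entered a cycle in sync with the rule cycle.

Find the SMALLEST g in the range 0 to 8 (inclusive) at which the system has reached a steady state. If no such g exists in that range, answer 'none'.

Gen 0: 101011101
Gen 1 (rule 158): 101011001
Gen 2 (rule 30): 101010111
Gen 3 (rule 150): 101010010
Gen 4 (rule 158): 101011111
Gen 5 (rule 30): 101010000
Gen 6 (rule 150): 101011000
Gen 7 (rule 158): 101010100
Gen 8 (rule 30): 101010110
Gen 9 (rule 150): 101010001
Gen 10 (rule 158): 101011011
Gen 11 (rule 30): 101010010

Answer: none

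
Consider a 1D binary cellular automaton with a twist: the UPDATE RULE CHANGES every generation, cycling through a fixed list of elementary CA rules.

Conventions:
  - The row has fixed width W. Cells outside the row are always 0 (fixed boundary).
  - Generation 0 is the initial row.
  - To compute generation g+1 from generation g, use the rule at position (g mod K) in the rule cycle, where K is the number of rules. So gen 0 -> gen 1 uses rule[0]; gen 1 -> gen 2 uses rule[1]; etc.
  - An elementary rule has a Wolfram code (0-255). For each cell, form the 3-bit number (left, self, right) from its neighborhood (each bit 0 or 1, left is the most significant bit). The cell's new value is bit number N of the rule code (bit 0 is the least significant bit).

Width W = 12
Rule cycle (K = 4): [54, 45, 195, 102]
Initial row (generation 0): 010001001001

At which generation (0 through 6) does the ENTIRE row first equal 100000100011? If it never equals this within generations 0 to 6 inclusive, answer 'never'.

Answer: 5

Derivation:
Gen 0: 010001001001
Gen 1 (rule 54): 111011111111
Gen 2 (rule 45): 100110000000
Gen 3 (rule 195): 001010111111
Gen 4 (rule 102): 011111000001
Gen 5 (rule 54): 100000100011
Gen 6 (rule 45): 101110101010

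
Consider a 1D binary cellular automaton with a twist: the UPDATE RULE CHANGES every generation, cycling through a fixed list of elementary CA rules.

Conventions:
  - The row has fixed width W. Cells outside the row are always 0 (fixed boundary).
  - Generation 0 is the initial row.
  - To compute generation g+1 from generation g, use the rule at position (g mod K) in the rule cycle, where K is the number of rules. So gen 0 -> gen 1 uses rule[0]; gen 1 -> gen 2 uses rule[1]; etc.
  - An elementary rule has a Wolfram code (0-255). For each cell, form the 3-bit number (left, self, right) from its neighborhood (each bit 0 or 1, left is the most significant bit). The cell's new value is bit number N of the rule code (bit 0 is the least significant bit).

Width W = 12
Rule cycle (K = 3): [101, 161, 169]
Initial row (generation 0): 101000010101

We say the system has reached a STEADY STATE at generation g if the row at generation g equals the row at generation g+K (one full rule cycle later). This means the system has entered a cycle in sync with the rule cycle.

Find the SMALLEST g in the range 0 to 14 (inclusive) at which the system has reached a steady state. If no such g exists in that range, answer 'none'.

Gen 0: 101000010101
Gen 1 (rule 101): 111011011111
Gen 2 (rule 161): 010100101110
Gen 3 (rule 169): 001000011100
Gen 4 (rule 101): 101011000101
Gen 5 (rule 161): 010100010010
Gen 6 (rule 169): 001001000000
Gen 7 (rule 101): 101001011111
Gen 8 (rule 161): 010000101110
Gen 9 (rule 169): 000110011100
Gen 10 (rule 101): 110010000101
Gen 11 (rule 161): 000000110010
Gen 12 (rule 169): 111110100000
Gen 13 (rule 101): 000011101111
Gen 14 (rule 161): 111001010110
Gen 15 (rule 169): 110000101100
Gen 16 (rule 101): 010110110101
Gen 17 (rule 161): 001001001010

Answer: none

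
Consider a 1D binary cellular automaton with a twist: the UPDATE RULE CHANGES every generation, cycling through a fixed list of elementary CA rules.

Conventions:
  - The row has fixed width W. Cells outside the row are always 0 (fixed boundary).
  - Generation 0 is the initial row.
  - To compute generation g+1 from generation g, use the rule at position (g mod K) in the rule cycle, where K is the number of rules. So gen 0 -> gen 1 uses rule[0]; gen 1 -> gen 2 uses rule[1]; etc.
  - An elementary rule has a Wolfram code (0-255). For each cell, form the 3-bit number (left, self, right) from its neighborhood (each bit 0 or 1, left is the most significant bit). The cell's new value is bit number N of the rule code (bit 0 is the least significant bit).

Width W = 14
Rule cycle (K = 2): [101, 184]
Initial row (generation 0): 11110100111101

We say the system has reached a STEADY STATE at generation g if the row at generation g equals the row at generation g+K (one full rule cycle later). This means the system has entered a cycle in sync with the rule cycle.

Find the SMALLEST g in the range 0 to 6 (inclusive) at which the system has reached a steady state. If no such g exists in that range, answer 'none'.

Answer: none

Derivation:
Gen 0: 11110100111101
Gen 1 (rule 101): 00011100000111
Gen 2 (rule 184): 00011010000110
Gen 3 (rule 101): 11001110110010
Gen 4 (rule 184): 10101101101001
Gen 5 (rule 101): 11110110111001
Gen 6 (rule 184): 11101101110100
Gen 7 (rule 101): 00110110011101
Gen 8 (rule 184): 00101101011010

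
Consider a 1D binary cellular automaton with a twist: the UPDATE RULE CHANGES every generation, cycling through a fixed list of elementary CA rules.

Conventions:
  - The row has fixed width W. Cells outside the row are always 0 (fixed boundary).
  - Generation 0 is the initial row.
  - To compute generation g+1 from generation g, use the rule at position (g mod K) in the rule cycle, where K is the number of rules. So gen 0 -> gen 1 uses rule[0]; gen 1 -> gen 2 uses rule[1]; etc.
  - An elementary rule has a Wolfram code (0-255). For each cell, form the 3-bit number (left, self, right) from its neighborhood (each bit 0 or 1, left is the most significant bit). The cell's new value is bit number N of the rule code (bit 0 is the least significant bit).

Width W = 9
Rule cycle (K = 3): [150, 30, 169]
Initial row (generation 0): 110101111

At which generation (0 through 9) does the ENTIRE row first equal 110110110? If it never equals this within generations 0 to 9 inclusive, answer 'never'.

Answer: 9

Derivation:
Gen 0: 110101111
Gen 1 (rule 150): 000100110
Gen 2 (rule 30): 001111101
Gen 3 (rule 169): 101111010
Gen 4 (rule 150): 100110011
Gen 5 (rule 30): 111101110
Gen 6 (rule 169): 111011100
Gen 7 (rule 150): 010001010
Gen 8 (rule 30): 111011011
Gen 9 (rule 169): 110110110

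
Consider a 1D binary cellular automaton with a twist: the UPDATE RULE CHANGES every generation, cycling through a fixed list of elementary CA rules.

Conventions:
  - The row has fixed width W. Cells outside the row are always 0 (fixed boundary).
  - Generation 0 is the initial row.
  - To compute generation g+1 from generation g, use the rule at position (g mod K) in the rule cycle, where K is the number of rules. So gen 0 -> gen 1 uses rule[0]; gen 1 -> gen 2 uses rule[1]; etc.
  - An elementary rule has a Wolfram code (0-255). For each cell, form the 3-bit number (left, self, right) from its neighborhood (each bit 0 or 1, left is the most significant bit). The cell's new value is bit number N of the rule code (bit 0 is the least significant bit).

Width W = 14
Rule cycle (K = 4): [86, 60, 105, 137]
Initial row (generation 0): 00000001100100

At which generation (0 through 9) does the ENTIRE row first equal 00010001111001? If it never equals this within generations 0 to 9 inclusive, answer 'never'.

Answer: never

Derivation:
Gen 0: 00000001100100
Gen 1 (rule 86): 00000010111110
Gen 2 (rule 60): 00000011100001
Gen 3 (rule 105): 11111010101100
Gen 4 (rule 137): 11110000001001
Gen 5 (rule 86): 00011000011111
Gen 6 (rule 60): 00010100010000
Gen 7 (rule 105): 11001001000111
Gen 8 (rule 137): 10000000010110
Gen 9 (rule 86): 11000000110011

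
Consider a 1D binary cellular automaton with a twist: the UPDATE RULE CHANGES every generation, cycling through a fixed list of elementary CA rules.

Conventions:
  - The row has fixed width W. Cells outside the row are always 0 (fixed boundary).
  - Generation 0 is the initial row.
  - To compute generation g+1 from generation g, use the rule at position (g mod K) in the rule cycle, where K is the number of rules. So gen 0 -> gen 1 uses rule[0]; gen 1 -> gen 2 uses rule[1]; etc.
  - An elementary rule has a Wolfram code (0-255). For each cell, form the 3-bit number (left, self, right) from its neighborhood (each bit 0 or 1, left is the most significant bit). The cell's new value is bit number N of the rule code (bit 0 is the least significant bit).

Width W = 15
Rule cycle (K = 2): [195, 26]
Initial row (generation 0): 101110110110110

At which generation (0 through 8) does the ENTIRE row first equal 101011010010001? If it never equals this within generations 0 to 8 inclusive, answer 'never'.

Gen 0: 101110110110110
Gen 1 (rule 195): 000110010010010
Gen 2 (rule 26): 001101101101101
Gen 3 (rule 195): 110100100100100
Gen 4 (rule 26): 100011011011010
Gen 5 (rule 195): 001101001001000
Gen 6 (rule 26): 011000110110100
Gen 7 (rule 195): 101011010010001
Gen 8 (rule 26): 000010001101010

Answer: 7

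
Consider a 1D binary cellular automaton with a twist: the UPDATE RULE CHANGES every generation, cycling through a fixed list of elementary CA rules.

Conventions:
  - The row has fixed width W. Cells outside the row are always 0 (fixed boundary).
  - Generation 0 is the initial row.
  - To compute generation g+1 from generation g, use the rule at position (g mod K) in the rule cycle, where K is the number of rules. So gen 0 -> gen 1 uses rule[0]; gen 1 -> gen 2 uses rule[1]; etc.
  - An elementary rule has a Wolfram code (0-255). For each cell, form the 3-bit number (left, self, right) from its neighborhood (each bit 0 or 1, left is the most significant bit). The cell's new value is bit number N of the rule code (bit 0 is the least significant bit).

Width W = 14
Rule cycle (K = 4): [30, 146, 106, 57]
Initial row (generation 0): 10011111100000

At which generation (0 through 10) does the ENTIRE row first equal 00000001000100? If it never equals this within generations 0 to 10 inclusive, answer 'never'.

Answer: 6

Derivation:
Gen 0: 10011111100000
Gen 1 (rule 30): 11110000010000
Gen 2 (rule 146): 01101000101000
Gen 3 (rule 106): 11110001010000
Gen 4 (rule 57): 10001100101111
Gen 5 (rule 30): 11011011101000
Gen 6 (rule 146): 00000001000100
Gen 7 (rule 106): 00000010001000
Gen 8 (rule 57): 11111001100111
Gen 9 (rule 30): 10000111011100
Gen 10 (rule 146): 01001010001010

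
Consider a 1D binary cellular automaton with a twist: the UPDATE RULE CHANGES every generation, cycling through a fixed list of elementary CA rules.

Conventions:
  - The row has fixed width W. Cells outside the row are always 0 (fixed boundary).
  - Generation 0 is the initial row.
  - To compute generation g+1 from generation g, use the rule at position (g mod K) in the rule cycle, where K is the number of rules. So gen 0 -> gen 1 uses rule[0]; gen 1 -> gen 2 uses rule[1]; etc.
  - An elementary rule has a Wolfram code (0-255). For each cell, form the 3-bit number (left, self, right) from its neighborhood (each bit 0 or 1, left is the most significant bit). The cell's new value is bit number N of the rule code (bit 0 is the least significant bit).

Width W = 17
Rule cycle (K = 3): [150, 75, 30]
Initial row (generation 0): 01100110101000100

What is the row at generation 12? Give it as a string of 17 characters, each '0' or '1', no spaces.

Answer: 01101111001101010

Derivation:
Gen 0: 01100110101000100
Gen 1 (rule 150): 10011000101101110
Gen 2 (rule 75): 00111011001101010
Gen 3 (rule 30): 01100010111001011
Gen 4 (rule 150): 10010110010111000
Gen 5 (rule 75): 00100110100101011
Gen 6 (rule 30): 01111100111101010
Gen 7 (rule 150): 10111011011001011
Gen 8 (rule 75): 00101011011010011
Gen 9 (rule 30): 01101010010011110
Gen 10 (rule 150): 10001011111101101
Gen 11 (rule 75): 00110010000101100
Gen 12 (rule 30): 01101111001101010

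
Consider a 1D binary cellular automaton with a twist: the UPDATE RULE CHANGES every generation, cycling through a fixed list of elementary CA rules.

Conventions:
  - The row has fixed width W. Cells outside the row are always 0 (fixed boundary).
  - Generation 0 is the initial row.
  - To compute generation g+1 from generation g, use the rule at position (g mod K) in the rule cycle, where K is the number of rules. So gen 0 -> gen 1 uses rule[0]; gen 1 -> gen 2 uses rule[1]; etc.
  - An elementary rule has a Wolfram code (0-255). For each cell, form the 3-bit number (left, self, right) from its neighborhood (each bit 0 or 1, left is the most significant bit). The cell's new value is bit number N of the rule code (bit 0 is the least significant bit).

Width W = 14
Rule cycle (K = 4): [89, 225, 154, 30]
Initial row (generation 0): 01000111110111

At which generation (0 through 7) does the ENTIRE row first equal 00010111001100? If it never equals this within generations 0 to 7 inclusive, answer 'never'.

Answer: never

Derivation:
Gen 0: 01000111110111
Gen 1 (rule 89): 00110100010101
Gen 2 (rule 225): 10011001001010
Gen 3 (rule 154): 01110110110001
Gen 4 (rule 30): 11000100101011
Gen 5 (rule 89): 11110010000011
Gen 6 (rule 225): 01110000111001
Gen 7 (rule 154): 11101001110110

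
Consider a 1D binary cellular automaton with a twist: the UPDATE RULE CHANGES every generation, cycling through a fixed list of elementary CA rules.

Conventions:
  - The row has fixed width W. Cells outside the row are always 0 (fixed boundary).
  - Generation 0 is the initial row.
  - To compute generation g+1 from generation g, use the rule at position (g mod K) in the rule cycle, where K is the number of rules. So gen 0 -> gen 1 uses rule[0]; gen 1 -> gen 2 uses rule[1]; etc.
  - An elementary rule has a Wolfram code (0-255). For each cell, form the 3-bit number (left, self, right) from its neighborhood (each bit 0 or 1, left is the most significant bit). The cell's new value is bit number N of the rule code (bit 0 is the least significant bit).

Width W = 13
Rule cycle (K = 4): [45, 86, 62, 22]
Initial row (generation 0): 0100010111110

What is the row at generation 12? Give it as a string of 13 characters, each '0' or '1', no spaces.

Answer: 0001010000000

Derivation:
Gen 0: 0100010111110
Gen 1 (rule 45): 0101011100000
Gen 2 (rule 86): 1101000110000
Gen 3 (rule 62): 1011101101000
Gen 4 (rule 22): 1000000001100
Gen 5 (rule 45): 1011111101001
Gen 6 (rule 86): 1000000101111
Gen 7 (rule 62): 1100001111000
Gen 8 (rule 22): 0010010000100
Gen 9 (rule 45): 1010010110101
Gen 10 (rule 86): 1011110010101
Gen 11 (rule 62): 1110001111111
Gen 12 (rule 22): 0001010000000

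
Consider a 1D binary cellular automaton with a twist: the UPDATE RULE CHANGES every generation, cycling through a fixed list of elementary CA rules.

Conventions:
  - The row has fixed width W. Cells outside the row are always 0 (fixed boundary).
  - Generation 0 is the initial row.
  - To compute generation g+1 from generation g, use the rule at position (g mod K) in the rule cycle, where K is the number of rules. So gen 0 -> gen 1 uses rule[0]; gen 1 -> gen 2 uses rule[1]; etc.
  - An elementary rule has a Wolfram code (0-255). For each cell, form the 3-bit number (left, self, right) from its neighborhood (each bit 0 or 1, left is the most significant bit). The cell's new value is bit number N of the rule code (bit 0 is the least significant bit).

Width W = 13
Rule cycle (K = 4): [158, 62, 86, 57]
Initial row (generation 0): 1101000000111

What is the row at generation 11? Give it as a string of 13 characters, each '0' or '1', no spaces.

Answer: 0011010111011

Derivation:
Gen 0: 1101000000111
Gen 1 (rule 158): 1001100001110
Gen 2 (rule 62): 1111010011001
Gen 3 (rule 86): 0001011101111
Gen 4 (rule 57): 1100110011000
Gen 5 (rule 158): 1011101110100
Gen 6 (rule 62): 1110011001110
Gen 7 (rule 86): 0011101110011
Gen 8 (rule 57): 1010011001010
Gen 9 (rule 158): 1011110111011
Gen 10 (rule 62): 1110001100110
Gen 11 (rule 86): 0011010111011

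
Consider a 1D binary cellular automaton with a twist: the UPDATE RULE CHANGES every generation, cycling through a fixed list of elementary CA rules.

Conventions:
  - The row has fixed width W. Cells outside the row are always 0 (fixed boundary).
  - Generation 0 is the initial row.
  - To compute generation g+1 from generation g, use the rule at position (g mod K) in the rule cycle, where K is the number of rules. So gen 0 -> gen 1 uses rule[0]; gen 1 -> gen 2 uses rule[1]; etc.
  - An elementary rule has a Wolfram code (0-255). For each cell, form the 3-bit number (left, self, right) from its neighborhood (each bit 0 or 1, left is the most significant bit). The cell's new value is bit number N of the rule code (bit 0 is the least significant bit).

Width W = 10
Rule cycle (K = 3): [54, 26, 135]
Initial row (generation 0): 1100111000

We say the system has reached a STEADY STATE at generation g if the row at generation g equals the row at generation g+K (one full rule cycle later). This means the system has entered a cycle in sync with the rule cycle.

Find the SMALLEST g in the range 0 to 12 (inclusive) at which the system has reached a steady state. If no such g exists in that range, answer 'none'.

Gen 0: 1100111000
Gen 1 (rule 54): 0011000100
Gen 2 (rule 26): 0110101010
Gen 3 (rule 135): 1000101010
Gen 4 (rule 54): 1101111111
Gen 5 (rule 26): 1001000000
Gen 6 (rule 135): 1011011111
Gen 7 (rule 54): 1100100000
Gen 8 (rule 26): 1011010000
Gen 9 (rule 135): 1000010111
Gen 10 (rule 54): 1100111000
Gen 11 (rule 26): 1011100100
Gen 12 (rule 135): 1001001101
Gen 13 (rule 54): 1111110011
Gen 14 (rule 26): 1000001110
Gen 15 (rule 135): 1011110100

Answer: none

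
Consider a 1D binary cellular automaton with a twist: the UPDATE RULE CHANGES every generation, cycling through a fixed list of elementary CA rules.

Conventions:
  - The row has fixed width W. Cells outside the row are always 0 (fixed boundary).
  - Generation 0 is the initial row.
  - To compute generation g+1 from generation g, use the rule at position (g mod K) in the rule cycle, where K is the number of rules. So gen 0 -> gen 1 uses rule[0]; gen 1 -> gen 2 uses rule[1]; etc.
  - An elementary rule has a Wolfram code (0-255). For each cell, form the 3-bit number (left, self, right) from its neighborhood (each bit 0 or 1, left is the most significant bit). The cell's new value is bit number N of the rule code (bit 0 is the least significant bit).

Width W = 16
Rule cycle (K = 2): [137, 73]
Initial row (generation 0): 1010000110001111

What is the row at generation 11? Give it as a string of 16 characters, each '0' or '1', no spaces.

Gen 0: 1010000110001111
Gen 1 (rule 137): 0000110100101110
Gen 2 (rule 73): 1110110000001010
Gen 3 (rule 137): 1100100111100000
Gen 4 (rule 73): 1100000100101111
Gen 5 (rule 137): 1001110000001110
Gen 6 (rule 73): 0001010111101010
Gen 7 (rule 137): 1100000111000000
Gen 8 (rule 73): 1101110101011111
Gen 9 (rule 137): 1001100000011110
Gen 10 (rule 73): 0001101111010010
Gen 11 (rule 137): 1101001110000000

Answer: 1101001110000000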